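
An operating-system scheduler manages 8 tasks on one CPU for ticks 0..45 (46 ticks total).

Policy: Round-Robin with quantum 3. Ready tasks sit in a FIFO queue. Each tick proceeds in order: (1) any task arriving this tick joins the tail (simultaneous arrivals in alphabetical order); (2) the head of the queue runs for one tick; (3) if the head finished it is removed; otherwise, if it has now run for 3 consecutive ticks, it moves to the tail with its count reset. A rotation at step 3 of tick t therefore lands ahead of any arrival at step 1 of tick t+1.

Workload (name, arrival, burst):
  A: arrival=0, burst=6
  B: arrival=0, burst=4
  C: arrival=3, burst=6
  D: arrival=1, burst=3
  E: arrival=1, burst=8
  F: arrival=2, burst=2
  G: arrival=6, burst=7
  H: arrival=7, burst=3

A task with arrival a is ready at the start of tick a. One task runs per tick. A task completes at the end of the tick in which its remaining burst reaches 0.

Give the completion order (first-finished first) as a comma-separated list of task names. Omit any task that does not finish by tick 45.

completion order = D, F, A, B, H, C, E, G

t=0: queue=[A,B] q_used=0 → run A
t=1: queue=[A,B,D,E] q_used=1 → run A
t=2: queue=[A,B,D,E,F] q_used=2 → run A
t=3: queue=[B,D,E,F,A,C] q_used=0 → run B
t=4: queue=[B,D,E,F,A,C] q_used=1 → run B
t=5: queue=[B,D,E,F,A,C] q_used=2 → run B
t=6: queue=[D,E,F,A,C,B,G] q_used=0 → run D
t=7: queue=[D,E,F,A,C,B,G,H] q_used=1 → run D
t=8: queue=[D,E,F,A,C,B,G,H] q_used=2 → run D
t=9: queue=[E,F,A,C,B,G,H] q_used=0 → run E
t=10: queue=[E,F,A,C,B,G,H] q_used=1 → run E
t=11: queue=[E,F,A,C,B,G,H] q_used=2 → run E
t=12: queue=[F,A,C,B,G,H,E] q_used=0 → run F
t=13: queue=[F,A,C,B,G,H,E] q_used=1 → run F
t=14: queue=[A,C,B,G,H,E] q_used=0 → run A
t=15: queue=[A,C,B,G,H,E] q_used=1 → run A
t=16: queue=[A,C,B,G,H,E] q_used=2 → run A
t=17: queue=[C,B,G,H,E] q_used=0 → run C
t=18: queue=[C,B,G,H,E] q_used=1 → run C
t=19: queue=[C,B,G,H,E] q_used=2 → run C
t=20: queue=[B,G,H,E,C] q_used=0 → run B
t=21: queue=[G,H,E,C] q_used=0 → run G
t=22: queue=[G,H,E,C] q_used=1 → run G
t=23: queue=[G,H,E,C] q_used=2 → run G
t=24: queue=[H,E,C,G] q_used=0 → run H
t=25: queue=[H,E,C,G] q_used=1 → run H
t=26: queue=[H,E,C,G] q_used=2 → run H
t=27: queue=[E,C,G] q_used=0 → run E
t=28: queue=[E,C,G] q_used=1 → run E
t=29: queue=[E,C,G] q_used=2 → run E
t=30: queue=[C,G,E] q_used=0 → run C
t=31: queue=[C,G,E] q_used=1 → run C
t=32: queue=[C,G,E] q_used=2 → run C
t=33: queue=[G,E] q_used=0 → run G
t=34: queue=[G,E] q_used=1 → run G
t=35: queue=[G,E] q_used=2 → run G
t=36: queue=[E,G] q_used=0 → run E
t=37: queue=[E,G] q_used=1 → run E
t=38: queue=[G] q_used=0 → run G
t=39: (idle)
t=40: (idle)
t=41: (idle)
t=42: (idle)
t=43: (idle)
t=44: (idle)
t=45: (idle)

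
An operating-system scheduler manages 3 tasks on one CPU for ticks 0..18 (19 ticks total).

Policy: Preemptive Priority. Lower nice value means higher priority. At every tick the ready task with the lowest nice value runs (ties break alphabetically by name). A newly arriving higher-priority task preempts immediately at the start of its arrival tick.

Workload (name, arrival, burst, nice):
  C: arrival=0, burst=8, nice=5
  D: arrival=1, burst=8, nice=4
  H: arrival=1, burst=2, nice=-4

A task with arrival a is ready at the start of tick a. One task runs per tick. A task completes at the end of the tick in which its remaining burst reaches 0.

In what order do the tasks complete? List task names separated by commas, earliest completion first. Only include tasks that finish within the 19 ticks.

completion order = H, D, C

t=0: ready={C} → run C
t=1: ready={C,D,H} → run H
t=2: ready={C,D,H} → run H
t=3: ready={C,D} → run D
t=4: ready={C,D} → run D
t=5: ready={C,D} → run D
t=6: ready={C,D} → run D
t=7: ready={C,D} → run D
t=8: ready={C,D} → run D
t=9: ready={C,D} → run D
t=10: ready={C,D} → run D
t=11: ready={C} → run C
t=12: ready={C} → run C
t=13: ready={C} → run C
t=14: ready={C} → run C
t=15: ready={C} → run C
t=16: ready={C} → run C
t=17: ready={C} → run C
t=18: (idle)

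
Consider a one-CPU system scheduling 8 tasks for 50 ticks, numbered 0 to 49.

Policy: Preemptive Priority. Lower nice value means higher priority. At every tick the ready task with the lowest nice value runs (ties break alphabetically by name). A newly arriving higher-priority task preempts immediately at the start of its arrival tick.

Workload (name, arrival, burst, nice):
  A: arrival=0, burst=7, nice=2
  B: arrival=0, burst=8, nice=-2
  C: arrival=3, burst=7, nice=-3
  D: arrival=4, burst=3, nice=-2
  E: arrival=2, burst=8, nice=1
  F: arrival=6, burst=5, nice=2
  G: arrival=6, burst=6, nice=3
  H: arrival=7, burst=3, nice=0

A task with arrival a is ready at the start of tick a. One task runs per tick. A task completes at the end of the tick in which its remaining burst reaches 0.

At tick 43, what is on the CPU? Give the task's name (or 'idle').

running at tick 43 = G

t=0: ready={A,B} → run B
t=1: ready={A,B} → run B
t=2: ready={A,B,E} → run B
t=3: ready={A,B,C,E} → run C
t=4: ready={A,B,C,D,E} → run C
t=5: ready={A,B,C,D,E} → run C
t=6: ready={A,B,C,D,E,F,G} → run C
t=7: ready={A,B,C,D,E,F,G,H} → run C
t=8: ready={A,B,C,D,E,F,G,H} → run C
t=9: ready={A,B,C,D,E,F,G,H} → run C
t=10: ready={A,B,D,E,F,G,H} → run B
t=11: ready={A,B,D,E,F,G,H} → run B
t=12: ready={A,B,D,E,F,G,H} → run B
t=13: ready={A,B,D,E,F,G,H} → run B
t=14: ready={A,B,D,E,F,G,H} → run B
t=15: ready={A,D,E,F,G,H} → run D
t=16: ready={A,D,E,F,G,H} → run D
t=17: ready={A,D,E,F,G,H} → run D
t=18: ready={A,E,F,G,H} → run H
t=19: ready={A,E,F,G,H} → run H
t=20: ready={A,E,F,G,H} → run H
t=21: ready={A,E,F,G} → run E
t=22: ready={A,E,F,G} → run E
t=23: ready={A,E,F,G} → run E
t=24: ready={A,E,F,G} → run E
t=25: ready={A,E,F,G} → run E
t=26: ready={A,E,F,G} → run E
t=27: ready={A,E,F,G} → run E
t=28: ready={A,E,F,G} → run E
t=29: ready={A,F,G} → run A
t=30: ready={A,F,G} → run A
t=31: ready={A,F,G} → run A
t=32: ready={A,F,G} → run A
t=33: ready={A,F,G} → run A
t=34: ready={A,F,G} → run A
t=35: ready={A,F,G} → run A
t=36: ready={F,G} → run F
t=37: ready={F,G} → run F
t=38: ready={F,G} → run F
t=39: ready={F,G} → run F
t=40: ready={F,G} → run F
t=41: ready={G} → run G
t=42: ready={G} → run G
t=43: ready={G} → run G
t=44: ready={G} → run G
t=45: ready={G} → run G
t=46: ready={G} → run G
t=47: (idle)
t=48: (idle)
t=49: (idle)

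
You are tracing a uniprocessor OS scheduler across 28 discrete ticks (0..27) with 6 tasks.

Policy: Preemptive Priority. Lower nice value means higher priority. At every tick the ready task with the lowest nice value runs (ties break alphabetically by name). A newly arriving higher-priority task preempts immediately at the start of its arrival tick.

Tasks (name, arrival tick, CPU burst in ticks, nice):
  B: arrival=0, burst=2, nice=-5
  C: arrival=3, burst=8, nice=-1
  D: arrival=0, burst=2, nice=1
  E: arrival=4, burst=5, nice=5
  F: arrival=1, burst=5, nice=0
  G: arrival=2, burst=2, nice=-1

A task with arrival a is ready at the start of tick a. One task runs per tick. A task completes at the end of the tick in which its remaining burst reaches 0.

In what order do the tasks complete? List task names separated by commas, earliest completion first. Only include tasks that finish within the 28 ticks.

t=0: ready={B,D} → run B
t=1: ready={B,D,F} → run B
t=2: ready={D,F,G} → run G
t=3: ready={C,D,F,G} → run C
t=4: ready={C,D,E,F,G} → run C
t=5: ready={C,D,E,F,G} → run C
t=6: ready={C,D,E,F,G} → run C
t=7: ready={C,D,E,F,G} → run C
t=8: ready={C,D,E,F,G} → run C
t=9: ready={C,D,E,F,G} → run C
t=10: ready={C,D,E,F,G} → run C
t=11: ready={D,E,F,G} → run G
t=12: ready={D,E,F} → run F
t=13: ready={D,E,F} → run F
t=14: ready={D,E,F} → run F
t=15: ready={D,E,F} → run F
t=16: ready={D,E,F} → run F
t=17: ready={D,E} → run D
t=18: ready={D,E} → run D
t=19: ready={E} → run E
t=20: ready={E} → run E
t=21: ready={E} → run E
t=22: ready={E} → run E
t=23: ready={E} → run E
t=24: (idle)
t=25: (idle)
t=26: (idle)
t=27: (idle)

completion order = B, C, G, F, D, E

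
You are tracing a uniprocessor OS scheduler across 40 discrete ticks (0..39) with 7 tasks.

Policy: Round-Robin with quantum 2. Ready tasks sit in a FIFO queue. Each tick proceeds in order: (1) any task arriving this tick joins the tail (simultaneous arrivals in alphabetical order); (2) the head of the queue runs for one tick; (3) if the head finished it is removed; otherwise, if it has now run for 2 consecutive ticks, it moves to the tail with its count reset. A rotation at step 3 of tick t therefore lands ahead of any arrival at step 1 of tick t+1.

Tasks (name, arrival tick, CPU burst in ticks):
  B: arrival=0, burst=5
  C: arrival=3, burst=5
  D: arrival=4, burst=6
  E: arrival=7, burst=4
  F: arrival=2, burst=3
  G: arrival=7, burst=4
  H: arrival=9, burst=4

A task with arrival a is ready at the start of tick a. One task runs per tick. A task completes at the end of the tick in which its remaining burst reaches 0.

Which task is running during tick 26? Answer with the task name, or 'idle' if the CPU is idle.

t=0: queue=[B] q_used=0 → run B
t=1: queue=[B] q_used=1 → run B
t=2: queue=[B,F] q_used=0 → run B
t=3: queue=[B,F,C] q_used=1 → run B
t=4: queue=[F,C,B,D] q_used=0 → run F
t=5: queue=[F,C,B,D] q_used=1 → run F
t=6: queue=[C,B,D,F] q_used=0 → run C
t=7: queue=[C,B,D,F,E,G] q_used=1 → run C
t=8: queue=[B,D,F,E,G,C] q_used=0 → run B
t=9: queue=[D,F,E,G,C,H] q_used=0 → run D
t=10: queue=[D,F,E,G,C,H] q_used=1 → run D
t=11: queue=[F,E,G,C,H,D] q_used=0 → run F
t=12: queue=[E,G,C,H,D] q_used=0 → run E
t=13: queue=[E,G,C,H,D] q_used=1 → run E
t=14: queue=[G,C,H,D,E] q_used=0 → run G
t=15: queue=[G,C,H,D,E] q_used=1 → run G
t=16: queue=[C,H,D,E,G] q_used=0 → run C
t=17: queue=[C,H,D,E,G] q_used=1 → run C
t=18: queue=[H,D,E,G,C] q_used=0 → run H
t=19: queue=[H,D,E,G,C] q_used=1 → run H
t=20: queue=[D,E,G,C,H] q_used=0 → run D
t=21: queue=[D,E,G,C,H] q_used=1 → run D
t=22: queue=[E,G,C,H,D] q_used=0 → run E
t=23: queue=[E,G,C,H,D] q_used=1 → run E
t=24: queue=[G,C,H,D] q_used=0 → run G
t=25: queue=[G,C,H,D] q_used=1 → run G
t=26: queue=[C,H,D] q_used=0 → run C
t=27: queue=[H,D] q_used=0 → run H
t=28: queue=[H,D] q_used=1 → run H
t=29: queue=[D] q_used=0 → run D
t=30: queue=[D] q_used=1 → run D
t=31: (idle)
t=32: (idle)
t=33: (idle)
t=34: (idle)
t=35: (idle)
t=36: (idle)
t=37: (idle)
t=38: (idle)
t=39: (idle)

running at tick 26 = C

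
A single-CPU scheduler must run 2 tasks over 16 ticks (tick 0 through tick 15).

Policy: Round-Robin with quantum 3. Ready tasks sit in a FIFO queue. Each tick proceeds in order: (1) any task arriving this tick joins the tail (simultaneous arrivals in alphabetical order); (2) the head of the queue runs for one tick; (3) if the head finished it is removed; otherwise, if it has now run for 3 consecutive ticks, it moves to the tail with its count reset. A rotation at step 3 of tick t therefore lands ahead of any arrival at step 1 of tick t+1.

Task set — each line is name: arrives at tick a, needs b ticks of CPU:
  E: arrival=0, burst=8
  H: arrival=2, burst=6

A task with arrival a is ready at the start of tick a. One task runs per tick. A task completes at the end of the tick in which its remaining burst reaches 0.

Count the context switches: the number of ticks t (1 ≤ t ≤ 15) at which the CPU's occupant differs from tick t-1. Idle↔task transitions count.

context switches = 5

t=0: queue=[E] q_used=0 → run E
t=1: queue=[E] q_used=1 → run E
t=2: queue=[E,H] q_used=2 → run E
t=3: queue=[H,E] q_used=0 → run H
t=4: queue=[H,E] q_used=1 → run H
t=5: queue=[H,E] q_used=2 → run H
t=6: queue=[E,H] q_used=0 → run E
t=7: queue=[E,H] q_used=1 → run E
t=8: queue=[E,H] q_used=2 → run E
t=9: queue=[H,E] q_used=0 → run H
t=10: queue=[H,E] q_used=1 → run H
t=11: queue=[H,E] q_used=2 → run H
t=12: queue=[E] q_used=0 → run E
t=13: queue=[E] q_used=1 → run E
t=14: (idle)
t=15: (idle)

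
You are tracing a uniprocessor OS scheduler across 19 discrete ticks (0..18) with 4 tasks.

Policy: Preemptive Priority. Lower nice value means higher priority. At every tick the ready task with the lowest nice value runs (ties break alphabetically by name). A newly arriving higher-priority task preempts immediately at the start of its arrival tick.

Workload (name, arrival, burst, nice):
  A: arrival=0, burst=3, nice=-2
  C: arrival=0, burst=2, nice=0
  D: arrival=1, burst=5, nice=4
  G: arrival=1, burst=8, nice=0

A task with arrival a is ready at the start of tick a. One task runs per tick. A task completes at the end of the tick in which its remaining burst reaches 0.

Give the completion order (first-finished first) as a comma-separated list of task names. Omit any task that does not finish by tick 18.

completion order = A, C, G, D

t=0: ready={A,C} → run A
t=1: ready={A,C,D,G} → run A
t=2: ready={A,C,D,G} → run A
t=3: ready={C,D,G} → run C
t=4: ready={C,D,G} → run C
t=5: ready={D,G} → run G
t=6: ready={D,G} → run G
t=7: ready={D,G} → run G
t=8: ready={D,G} → run G
t=9: ready={D,G} → run G
t=10: ready={D,G} → run G
t=11: ready={D,G} → run G
t=12: ready={D,G} → run G
t=13: ready={D} → run D
t=14: ready={D} → run D
t=15: ready={D} → run D
t=16: ready={D} → run D
t=17: ready={D} → run D
t=18: (idle)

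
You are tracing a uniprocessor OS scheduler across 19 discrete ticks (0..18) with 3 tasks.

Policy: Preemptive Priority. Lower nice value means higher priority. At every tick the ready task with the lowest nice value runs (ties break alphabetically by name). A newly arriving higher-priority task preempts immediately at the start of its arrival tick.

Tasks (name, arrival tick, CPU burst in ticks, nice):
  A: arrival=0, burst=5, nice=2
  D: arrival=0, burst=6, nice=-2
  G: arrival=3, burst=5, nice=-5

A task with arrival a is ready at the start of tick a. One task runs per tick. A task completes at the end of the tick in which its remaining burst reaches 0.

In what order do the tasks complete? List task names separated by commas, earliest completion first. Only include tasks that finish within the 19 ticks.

completion order = G, D, A

t=0: ready={A,D} → run D
t=1: ready={A,D} → run D
t=2: ready={A,D} → run D
t=3: ready={A,D,G} → run G
t=4: ready={A,D,G} → run G
t=5: ready={A,D,G} → run G
t=6: ready={A,D,G} → run G
t=7: ready={A,D,G} → run G
t=8: ready={A,D} → run D
t=9: ready={A,D} → run D
t=10: ready={A,D} → run D
t=11: ready={A} → run A
t=12: ready={A} → run A
t=13: ready={A} → run A
t=14: ready={A} → run A
t=15: ready={A} → run A
t=16: (idle)
t=17: (idle)
t=18: (idle)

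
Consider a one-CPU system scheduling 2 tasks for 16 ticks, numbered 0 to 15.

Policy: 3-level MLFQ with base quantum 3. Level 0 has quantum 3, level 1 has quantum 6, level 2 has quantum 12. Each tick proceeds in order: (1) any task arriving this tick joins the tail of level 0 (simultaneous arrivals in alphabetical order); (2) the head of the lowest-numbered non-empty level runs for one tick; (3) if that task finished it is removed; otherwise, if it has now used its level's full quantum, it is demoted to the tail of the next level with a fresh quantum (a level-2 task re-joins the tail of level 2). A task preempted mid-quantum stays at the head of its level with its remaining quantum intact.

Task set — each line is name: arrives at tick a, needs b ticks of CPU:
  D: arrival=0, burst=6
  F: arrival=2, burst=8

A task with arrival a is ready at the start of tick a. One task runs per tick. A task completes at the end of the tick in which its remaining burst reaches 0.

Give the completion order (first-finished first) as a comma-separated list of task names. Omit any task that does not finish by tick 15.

completion order = D, F

t=0: L0/L1/L2 = D/-/- → run D
t=1: L0/L1/L2 = D/-/- → run D
t=2: L0/L1/L2 = DF/-/- → run D
t=3: L0/L1/L2 = F/D/- → run F
t=4: L0/L1/L2 = F/D/- → run F
t=5: L0/L1/L2 = F/D/- → run F
t=6: L0/L1/L2 = -/DF/- → run D
t=7: L0/L1/L2 = -/DF/- → run D
t=8: L0/L1/L2 = -/DF/- → run D
t=9: L0/L1/L2 = -/F/- → run F
t=10: L0/L1/L2 = -/F/- → run F
t=11: L0/L1/L2 = -/F/- → run F
t=12: L0/L1/L2 = -/F/- → run F
t=13: L0/L1/L2 = -/F/- → run F
t=14: (idle)
t=15: (idle)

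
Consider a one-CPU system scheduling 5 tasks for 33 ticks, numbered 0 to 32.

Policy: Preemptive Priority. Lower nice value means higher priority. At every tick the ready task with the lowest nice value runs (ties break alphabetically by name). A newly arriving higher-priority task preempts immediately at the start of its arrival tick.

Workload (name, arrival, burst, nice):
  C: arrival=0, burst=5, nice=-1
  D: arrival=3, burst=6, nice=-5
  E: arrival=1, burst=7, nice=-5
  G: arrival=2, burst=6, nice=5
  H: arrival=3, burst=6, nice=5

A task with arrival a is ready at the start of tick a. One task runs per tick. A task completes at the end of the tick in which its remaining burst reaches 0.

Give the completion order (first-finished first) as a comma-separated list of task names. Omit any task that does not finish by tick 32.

completion order = D, E, C, G, H

t=0: ready={C} → run C
t=1: ready={C,E} → run E
t=2: ready={C,E,G} → run E
t=3: ready={C,D,E,G,H} → run D
t=4: ready={C,D,E,G,H} → run D
t=5: ready={C,D,E,G,H} → run D
t=6: ready={C,D,E,G,H} → run D
t=7: ready={C,D,E,G,H} → run D
t=8: ready={C,D,E,G,H} → run D
t=9: ready={C,E,G,H} → run E
t=10: ready={C,E,G,H} → run E
t=11: ready={C,E,G,H} → run E
t=12: ready={C,E,G,H} → run E
t=13: ready={C,E,G,H} → run E
t=14: ready={C,G,H} → run C
t=15: ready={C,G,H} → run C
t=16: ready={C,G,H} → run C
t=17: ready={C,G,H} → run C
t=18: ready={G,H} → run G
t=19: ready={G,H} → run G
t=20: ready={G,H} → run G
t=21: ready={G,H} → run G
t=22: ready={G,H} → run G
t=23: ready={G,H} → run G
t=24: ready={H} → run H
t=25: ready={H} → run H
t=26: ready={H} → run H
t=27: ready={H} → run H
t=28: ready={H} → run H
t=29: ready={H} → run H
t=30: (idle)
t=31: (idle)
t=32: (idle)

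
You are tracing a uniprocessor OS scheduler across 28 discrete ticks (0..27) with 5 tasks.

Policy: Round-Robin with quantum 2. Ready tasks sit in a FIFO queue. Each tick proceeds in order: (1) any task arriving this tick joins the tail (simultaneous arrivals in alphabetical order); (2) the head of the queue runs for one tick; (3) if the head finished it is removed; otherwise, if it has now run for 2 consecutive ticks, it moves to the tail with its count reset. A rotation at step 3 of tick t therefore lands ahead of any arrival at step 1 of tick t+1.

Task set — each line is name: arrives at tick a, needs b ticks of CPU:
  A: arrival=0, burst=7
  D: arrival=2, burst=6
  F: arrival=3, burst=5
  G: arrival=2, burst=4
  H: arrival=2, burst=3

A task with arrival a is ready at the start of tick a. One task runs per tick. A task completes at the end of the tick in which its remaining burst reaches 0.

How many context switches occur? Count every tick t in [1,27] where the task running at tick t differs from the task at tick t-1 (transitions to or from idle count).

t=0: queue=[A] q_used=0 → run A
t=1: queue=[A] q_used=1 → run A
t=2: queue=[A,D,G,H] q_used=0 → run A
t=3: queue=[A,D,G,H,F] q_used=1 → run A
t=4: queue=[D,G,H,F,A] q_used=0 → run D
t=5: queue=[D,G,H,F,A] q_used=1 → run D
t=6: queue=[G,H,F,A,D] q_used=0 → run G
t=7: queue=[G,H,F,A,D] q_used=1 → run G
t=8: queue=[H,F,A,D,G] q_used=0 → run H
t=9: queue=[H,F,A,D,G] q_used=1 → run H
t=10: queue=[F,A,D,G,H] q_used=0 → run F
t=11: queue=[F,A,D,G,H] q_used=1 → run F
t=12: queue=[A,D,G,H,F] q_used=0 → run A
t=13: queue=[A,D,G,H,F] q_used=1 → run A
t=14: queue=[D,G,H,F,A] q_used=0 → run D
t=15: queue=[D,G,H,F,A] q_used=1 → run D
t=16: queue=[G,H,F,A,D] q_used=0 → run G
t=17: queue=[G,H,F,A,D] q_used=1 → run G
t=18: queue=[H,F,A,D] q_used=0 → run H
t=19: queue=[F,A,D] q_used=0 → run F
t=20: queue=[F,A,D] q_used=1 → run F
t=21: queue=[A,D,F] q_used=0 → run A
t=22: queue=[D,F] q_used=0 → run D
t=23: queue=[D,F] q_used=1 → run D
t=24: queue=[F] q_used=0 → run F
t=25: (idle)
t=26: (idle)
t=27: (idle)

context switches = 13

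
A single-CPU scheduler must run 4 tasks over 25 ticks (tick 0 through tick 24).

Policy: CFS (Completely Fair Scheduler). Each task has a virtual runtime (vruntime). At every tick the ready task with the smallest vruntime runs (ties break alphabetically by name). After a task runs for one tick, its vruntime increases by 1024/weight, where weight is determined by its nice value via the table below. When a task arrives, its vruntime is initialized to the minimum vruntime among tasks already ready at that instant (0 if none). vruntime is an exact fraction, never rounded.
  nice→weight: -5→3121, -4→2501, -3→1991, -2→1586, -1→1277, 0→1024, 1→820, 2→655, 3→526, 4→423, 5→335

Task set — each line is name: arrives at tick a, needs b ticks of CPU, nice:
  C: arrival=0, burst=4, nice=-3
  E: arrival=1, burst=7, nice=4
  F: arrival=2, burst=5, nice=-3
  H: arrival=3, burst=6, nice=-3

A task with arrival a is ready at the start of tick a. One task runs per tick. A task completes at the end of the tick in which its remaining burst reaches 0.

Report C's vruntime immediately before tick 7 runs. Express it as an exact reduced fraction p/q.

t=0: vr[C=0] → run C
t=1: vr[C=1024/1991 E=1024/1991] → run C
t=2: vr[C=2048/1991 E=1024/1991 F=1024/1991] → run E
t=3: vr[C=2048/1991 E=2471936/842193 F=1024/1991 H=1024/1991] → run F
t=4: vr[C=2048/1991 E=2471936/842193 F=2048/1991 H=1024/1991] → run H
t=5: vr[C=2048/1991 E=2471936/842193 F=2048/1991 H=2048/1991] → run C
t=6: vr[C=3072/1991 E=2471936/842193 F=2048/1991 H=2048/1991] → run F
t=7: vr[C=3072/1991 E=2471936/842193 F=3072/1991 H=2048/1991] → run H
t=8: vr[C=3072/1991 E=2471936/842193 F=3072/1991 H=3072/1991] → run C
t=9: vr[E=2471936/842193 F=3072/1991 H=3072/1991] → run F
t=10: vr[E=2471936/842193 F=4096/1991 H=3072/1991] → run H
t=11: vr[E=2471936/842193 F=4096/1991 H=4096/1991] → run F
t=12: vr[E=2471936/842193 F=5120/1991 H=4096/1991] → run H
t=13: vr[E=2471936/842193 F=5120/1991 H=5120/1991] → run F
t=14: vr[E=2471936/842193 H=5120/1991] → run H
t=15: vr[E=2471936/842193 H=6144/1991] → run E
t=16: vr[E=4510720/842193 H=6144/1991] → run H
t=17: vr[E=4510720/842193] → run E
t=18: vr[E=2183168/280731] → run E
t=19: vr[E=8588288/842193] → run E
t=20: vr[E=10627072/842193] → run E
t=21: vr[E=4221952/280731] → run E
t=22: (idle)
t=23: (idle)
t=24: (idle)

vruntime(C, start of tick 7) = 3072/1991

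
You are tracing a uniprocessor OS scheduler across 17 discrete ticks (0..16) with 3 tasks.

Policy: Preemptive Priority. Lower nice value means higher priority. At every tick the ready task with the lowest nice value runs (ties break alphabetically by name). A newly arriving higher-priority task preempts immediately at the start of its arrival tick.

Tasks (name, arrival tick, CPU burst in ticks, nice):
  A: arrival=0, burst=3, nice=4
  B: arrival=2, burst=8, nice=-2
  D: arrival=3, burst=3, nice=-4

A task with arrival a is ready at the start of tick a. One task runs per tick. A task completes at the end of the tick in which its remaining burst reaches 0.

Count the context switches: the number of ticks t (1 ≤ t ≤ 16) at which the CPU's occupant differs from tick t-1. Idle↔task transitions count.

context switches = 5

t=0: ready={A} → run A
t=1: ready={A} → run A
t=2: ready={A,B} → run B
t=3: ready={A,B,D} → run D
t=4: ready={A,B,D} → run D
t=5: ready={A,B,D} → run D
t=6: ready={A,B} → run B
t=7: ready={A,B} → run B
t=8: ready={A,B} → run B
t=9: ready={A,B} → run B
t=10: ready={A,B} → run B
t=11: ready={A,B} → run B
t=12: ready={A,B} → run B
t=13: ready={A} → run A
t=14: (idle)
t=15: (idle)
t=16: (idle)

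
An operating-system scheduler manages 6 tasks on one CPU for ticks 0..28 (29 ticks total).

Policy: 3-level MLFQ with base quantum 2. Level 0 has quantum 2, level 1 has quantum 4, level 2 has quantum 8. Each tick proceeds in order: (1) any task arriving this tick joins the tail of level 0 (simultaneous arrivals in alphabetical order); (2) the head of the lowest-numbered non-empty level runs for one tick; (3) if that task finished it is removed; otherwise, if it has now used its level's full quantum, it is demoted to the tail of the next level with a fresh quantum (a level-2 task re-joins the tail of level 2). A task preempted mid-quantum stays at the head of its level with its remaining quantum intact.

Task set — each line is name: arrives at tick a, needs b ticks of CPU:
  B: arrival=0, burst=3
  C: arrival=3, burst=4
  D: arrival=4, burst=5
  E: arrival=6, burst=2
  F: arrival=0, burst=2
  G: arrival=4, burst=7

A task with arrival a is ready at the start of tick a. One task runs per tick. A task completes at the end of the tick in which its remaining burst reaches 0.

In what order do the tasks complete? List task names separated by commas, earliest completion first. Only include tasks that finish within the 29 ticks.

t=0: L0/L1/L2 = BF/-/- → run B
t=1: L0/L1/L2 = BF/-/- → run B
t=2: L0/L1/L2 = F/B/- → run F
t=3: L0/L1/L2 = FC/B/- → run F
t=4: L0/L1/L2 = CDG/B/- → run C
t=5: L0/L1/L2 = CDG/B/- → run C
t=6: L0/L1/L2 = DGE/BC/- → run D
t=7: L0/L1/L2 = DGE/BC/- → run D
t=8: L0/L1/L2 = GE/BCD/- → run G
t=9: L0/L1/L2 = GE/BCD/- → run G
t=10: L0/L1/L2 = E/BCDG/- → run E
t=11: L0/L1/L2 = E/BCDG/- → run E
t=12: L0/L1/L2 = -/BCDG/- → run B
t=13: L0/L1/L2 = -/CDG/- → run C
t=14: L0/L1/L2 = -/CDG/- → run C
t=15: L0/L1/L2 = -/DG/- → run D
t=16: L0/L1/L2 = -/DG/- → run D
t=17: L0/L1/L2 = -/DG/- → run D
t=18: L0/L1/L2 = -/G/- → run G
t=19: L0/L1/L2 = -/G/- → run G
t=20: L0/L1/L2 = -/G/- → run G
t=21: L0/L1/L2 = -/G/- → run G
t=22: L0/L1/L2 = -/-/G → run G
t=23: (idle)
t=24: (idle)
t=25: (idle)
t=26: (idle)
t=27: (idle)
t=28: (idle)

completion order = F, E, B, C, D, G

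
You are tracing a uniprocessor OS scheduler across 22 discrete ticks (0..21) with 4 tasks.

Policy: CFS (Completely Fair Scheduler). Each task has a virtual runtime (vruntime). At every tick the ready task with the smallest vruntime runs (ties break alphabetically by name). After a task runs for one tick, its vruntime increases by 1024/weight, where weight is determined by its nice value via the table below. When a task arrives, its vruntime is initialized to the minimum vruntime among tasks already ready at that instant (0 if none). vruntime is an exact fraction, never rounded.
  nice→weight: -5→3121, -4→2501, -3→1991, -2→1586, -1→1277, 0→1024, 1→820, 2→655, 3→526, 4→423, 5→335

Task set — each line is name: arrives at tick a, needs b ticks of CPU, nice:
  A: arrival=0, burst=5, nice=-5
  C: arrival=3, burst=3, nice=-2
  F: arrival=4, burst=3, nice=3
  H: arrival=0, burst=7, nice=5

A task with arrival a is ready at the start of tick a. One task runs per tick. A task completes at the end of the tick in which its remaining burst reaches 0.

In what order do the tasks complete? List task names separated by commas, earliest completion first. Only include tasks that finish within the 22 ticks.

t=0: vr[A=0 H=0] → run A
t=1: vr[A=1024/3121 H=0] → run H
t=2: vr[A=1024/3121 H=1024/335] → run A
t=3: vr[A=2048/3121 C=2048/3121 H=1024/335] → run A
t=4: vr[A=3072/3121 C=2048/3121 F=2048/3121 H=1024/335] → run C
t=5: vr[A=3072/3121 C=3222016/2474953 F=2048/3121 H=1024/335] → run F
t=6: vr[A=3072/3121 C=3222016/2474953 F=2136576/820823 H=1024/335] → run A
t=7: vr[A=4096/3121 C=3222016/2474953 F=2136576/820823 H=1024/335] → run C
t=8: vr[A=4096/3121 C=4819968/2474953 F=2136576/820823 H=1024/335] → run A
t=9: vr[C=4819968/2474953 F=2136576/820823 H=1024/335] → run C
t=10: vr[F=2136576/820823 H=1024/335] → run F
t=11: vr[F=3734528/820823 H=1024/335] → run H
t=12: vr[F=3734528/820823 H=2048/335] → run F
t=13: vr[H=2048/335] → run H
t=14: vr[H=3072/335] → run H
t=15: vr[H=4096/335] → run H
t=16: vr[H=1024/67] → run H
t=17: vr[H=6144/335] → run H
t=18: (idle)
t=19: (idle)
t=20: (idle)
t=21: (idle)

completion order = A, C, F, H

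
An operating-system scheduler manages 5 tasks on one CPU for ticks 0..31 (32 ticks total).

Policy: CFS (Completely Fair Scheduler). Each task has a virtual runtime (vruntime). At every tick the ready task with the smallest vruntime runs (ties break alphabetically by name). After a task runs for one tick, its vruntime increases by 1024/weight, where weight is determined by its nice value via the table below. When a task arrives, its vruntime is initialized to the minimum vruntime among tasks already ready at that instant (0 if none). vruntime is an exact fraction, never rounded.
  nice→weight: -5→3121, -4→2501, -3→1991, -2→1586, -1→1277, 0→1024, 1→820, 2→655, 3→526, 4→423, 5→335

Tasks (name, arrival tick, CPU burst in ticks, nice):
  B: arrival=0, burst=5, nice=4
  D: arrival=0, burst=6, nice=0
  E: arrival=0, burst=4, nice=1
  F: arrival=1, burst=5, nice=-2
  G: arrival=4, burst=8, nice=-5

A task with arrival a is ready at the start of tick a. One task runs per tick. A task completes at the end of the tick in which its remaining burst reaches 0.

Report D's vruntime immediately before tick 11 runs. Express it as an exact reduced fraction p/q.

vruntime(D, start of tick 11) = 2/1

t=0: vr[B=0 D=0 E=0] → run B
t=1: vr[B=1024/423 D=0 E=0 F=0] → run D
t=2: vr[B=1024/423 D=1 E=0 F=0] → run E
t=3: vr[B=1024/423 D=1 E=256/205 F=0] → run F
t=4: vr[B=1024/423 D=1 E=256/205 F=512/793 G=512/793] → run F
t=5: vr[B=1024/423 D=1 E=256/205 F=1024/793 G=512/793] → run G
t=6: vr[B=1024/423 D=1 E=256/205 F=1024/793 G=2409984/2474953] → run G
t=7: vr[B=1024/423 D=1 E=256/205 F=1024/793 G=3222016/2474953] → run D
t=8: vr[B=1024/423 D=2 E=256/205 F=1024/793 G=3222016/2474953] → run E
t=9: vr[B=1024/423 D=2 E=512/205 F=1024/793 G=3222016/2474953] → run F
t=10: vr[B=1024/423 D=2 E=512/205 F=1536/793 G=3222016/2474953] → run G
t=11: vr[B=1024/423 D=2 E=512/205 F=1536/793 G=4034048/2474953] → run G
t=12: vr[B=1024/423 D=2 E=512/205 F=1536/793 G=4846080/2474953] → run F
t=13: vr[B=1024/423 D=2 E=512/205 F=2048/793 G=4846080/2474953] → run G
t=14: vr[B=1024/423 D=2 E=512/205 F=2048/793 G=5658112/2474953] → run D
t=15: vr[B=1024/423 D=3 E=512/205 F=2048/793 G=5658112/2474953] → run G
t=16: vr[B=1024/423 D=3 E=512/205 F=2048/793 G=6470144/2474953] → run B
t=17: vr[B=2048/423 D=3 E=512/205 F=2048/793 G=6470144/2474953] → run E
t=18: vr[B=2048/423 D=3 E=768/205 F=2048/793 G=6470144/2474953] → run F
t=19: vr[B=2048/423 D=3 E=768/205 G=6470144/2474953] → run G
t=20: vr[B=2048/423 D=3 E=768/205 G=7282176/2474953] → run G
t=21: vr[B=2048/423 D=3 E=768/205] → run D
t=22: vr[B=2048/423 D=4 E=768/205] → run E
t=23: vr[B=2048/423 D=4] → run D
t=24: vr[B=2048/423 D=5] → run B
t=25: vr[B=1024/141 D=5] → run D
t=26: vr[B=1024/141] → run B
t=27: vr[B=4096/423] → run B
t=28: (idle)
t=29: (idle)
t=30: (idle)
t=31: (idle)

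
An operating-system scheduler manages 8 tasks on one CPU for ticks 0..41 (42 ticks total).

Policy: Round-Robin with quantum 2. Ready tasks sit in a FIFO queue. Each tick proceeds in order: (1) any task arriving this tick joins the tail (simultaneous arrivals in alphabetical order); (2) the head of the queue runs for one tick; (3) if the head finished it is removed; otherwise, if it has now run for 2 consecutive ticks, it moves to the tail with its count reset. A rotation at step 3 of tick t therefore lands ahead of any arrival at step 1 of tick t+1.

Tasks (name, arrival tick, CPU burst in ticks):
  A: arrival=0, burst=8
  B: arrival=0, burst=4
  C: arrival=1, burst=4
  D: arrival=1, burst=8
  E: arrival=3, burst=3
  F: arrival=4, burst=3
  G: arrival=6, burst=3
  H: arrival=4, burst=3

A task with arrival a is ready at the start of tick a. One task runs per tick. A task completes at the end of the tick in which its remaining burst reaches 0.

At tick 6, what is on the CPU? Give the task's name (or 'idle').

t=0: queue=[A,B] q_used=0 → run A
t=1: queue=[A,B,C,D] q_used=1 → run A
t=2: queue=[B,C,D,A] q_used=0 → run B
t=3: queue=[B,C,D,A,E] q_used=1 → run B
t=4: queue=[C,D,A,E,B,F,H] q_used=0 → run C
t=5: queue=[C,D,A,E,B,F,H] q_used=1 → run C
t=6: queue=[D,A,E,B,F,H,C,G] q_used=0 → run D
t=7: queue=[D,A,E,B,F,H,C,G] q_used=1 → run D
t=8: queue=[A,E,B,F,H,C,G,D] q_used=0 → run A
t=9: queue=[A,E,B,F,H,C,G,D] q_used=1 → run A
t=10: queue=[E,B,F,H,C,G,D,A] q_used=0 → run E
t=11: queue=[E,B,F,H,C,G,D,A] q_used=1 → run E
t=12: queue=[B,F,H,C,G,D,A,E] q_used=0 → run B
t=13: queue=[B,F,H,C,G,D,A,E] q_used=1 → run B
t=14: queue=[F,H,C,G,D,A,E] q_used=0 → run F
t=15: queue=[F,H,C,G,D,A,E] q_used=1 → run F
t=16: queue=[H,C,G,D,A,E,F] q_used=0 → run H
t=17: queue=[H,C,G,D,A,E,F] q_used=1 → run H
t=18: queue=[C,G,D,A,E,F,H] q_used=0 → run C
t=19: queue=[C,G,D,A,E,F,H] q_used=1 → run C
t=20: queue=[G,D,A,E,F,H] q_used=0 → run G
t=21: queue=[G,D,A,E,F,H] q_used=1 → run G
t=22: queue=[D,A,E,F,H,G] q_used=0 → run D
t=23: queue=[D,A,E,F,H,G] q_used=1 → run D
t=24: queue=[A,E,F,H,G,D] q_used=0 → run A
t=25: queue=[A,E,F,H,G,D] q_used=1 → run A
t=26: queue=[E,F,H,G,D,A] q_used=0 → run E
t=27: queue=[F,H,G,D,A] q_used=0 → run F
t=28: queue=[H,G,D,A] q_used=0 → run H
t=29: queue=[G,D,A] q_used=0 → run G
t=30: queue=[D,A] q_used=0 → run D
t=31: queue=[D,A] q_used=1 → run D
t=32: queue=[A,D] q_used=0 → run A
t=33: queue=[A,D] q_used=1 → run A
t=34: queue=[D] q_used=0 → run D
t=35: queue=[D] q_used=1 → run D
t=36: (idle)
t=37: (idle)
t=38: (idle)
t=39: (idle)
t=40: (idle)
t=41: (idle)

running at tick 6 = D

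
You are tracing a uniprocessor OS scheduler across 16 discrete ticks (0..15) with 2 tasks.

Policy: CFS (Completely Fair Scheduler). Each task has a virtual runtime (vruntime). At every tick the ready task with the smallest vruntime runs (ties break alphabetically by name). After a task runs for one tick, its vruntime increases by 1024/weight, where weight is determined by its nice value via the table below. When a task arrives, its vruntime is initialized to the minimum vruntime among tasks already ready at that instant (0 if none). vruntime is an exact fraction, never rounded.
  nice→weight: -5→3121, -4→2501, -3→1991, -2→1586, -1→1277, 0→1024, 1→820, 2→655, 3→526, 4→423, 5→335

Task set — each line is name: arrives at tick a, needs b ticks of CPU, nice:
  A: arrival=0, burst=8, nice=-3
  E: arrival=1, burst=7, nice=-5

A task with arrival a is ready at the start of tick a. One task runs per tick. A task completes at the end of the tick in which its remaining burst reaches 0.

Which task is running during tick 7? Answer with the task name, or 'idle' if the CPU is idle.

t=0: vr[A=0] → run A
t=1: vr[A=1024/1991 E=1024/1991] → run A
t=2: vr[A=2048/1991 E=1024/1991] → run E
t=3: vr[A=2048/1991 E=5234688/6213911] → run E
t=4: vr[A=2048/1991 E=7273472/6213911] → run A
t=5: vr[A=3072/1991 E=7273472/6213911] → run E
t=6: vr[A=3072/1991 E=9312256/6213911] → run E
t=7: vr[A=3072/1991 E=11351040/6213911] → run A
t=8: vr[A=4096/1991 E=11351040/6213911] → run E
t=9: vr[A=4096/1991 E=13389824/6213911] → run A
t=10: vr[A=5120/1991 E=13389824/6213911] → run E
t=11: vr[A=5120/1991 E=15428608/6213911] → run E
t=12: vr[A=5120/1991] → run A
t=13: vr[A=6144/1991] → run A
t=14: vr[A=7168/1991] → run A
t=15: (idle)

running at tick 7 = A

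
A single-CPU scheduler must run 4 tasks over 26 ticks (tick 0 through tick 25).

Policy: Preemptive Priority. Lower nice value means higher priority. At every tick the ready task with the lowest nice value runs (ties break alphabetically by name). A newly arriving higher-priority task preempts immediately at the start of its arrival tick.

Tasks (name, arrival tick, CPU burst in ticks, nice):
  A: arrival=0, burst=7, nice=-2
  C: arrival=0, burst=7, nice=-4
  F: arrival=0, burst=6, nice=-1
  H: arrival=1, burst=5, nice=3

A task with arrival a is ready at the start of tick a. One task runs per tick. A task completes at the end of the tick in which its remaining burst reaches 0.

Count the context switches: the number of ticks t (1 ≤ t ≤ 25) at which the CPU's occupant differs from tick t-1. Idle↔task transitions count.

context switches = 4

t=0: ready={A,C,F} → run C
t=1: ready={A,C,F,H} → run C
t=2: ready={A,C,F,H} → run C
t=3: ready={A,C,F,H} → run C
t=4: ready={A,C,F,H} → run C
t=5: ready={A,C,F,H} → run C
t=6: ready={A,C,F,H} → run C
t=7: ready={A,F,H} → run A
t=8: ready={A,F,H} → run A
t=9: ready={A,F,H} → run A
t=10: ready={A,F,H} → run A
t=11: ready={A,F,H} → run A
t=12: ready={A,F,H} → run A
t=13: ready={A,F,H} → run A
t=14: ready={F,H} → run F
t=15: ready={F,H} → run F
t=16: ready={F,H} → run F
t=17: ready={F,H} → run F
t=18: ready={F,H} → run F
t=19: ready={F,H} → run F
t=20: ready={H} → run H
t=21: ready={H} → run H
t=22: ready={H} → run H
t=23: ready={H} → run H
t=24: ready={H} → run H
t=25: (idle)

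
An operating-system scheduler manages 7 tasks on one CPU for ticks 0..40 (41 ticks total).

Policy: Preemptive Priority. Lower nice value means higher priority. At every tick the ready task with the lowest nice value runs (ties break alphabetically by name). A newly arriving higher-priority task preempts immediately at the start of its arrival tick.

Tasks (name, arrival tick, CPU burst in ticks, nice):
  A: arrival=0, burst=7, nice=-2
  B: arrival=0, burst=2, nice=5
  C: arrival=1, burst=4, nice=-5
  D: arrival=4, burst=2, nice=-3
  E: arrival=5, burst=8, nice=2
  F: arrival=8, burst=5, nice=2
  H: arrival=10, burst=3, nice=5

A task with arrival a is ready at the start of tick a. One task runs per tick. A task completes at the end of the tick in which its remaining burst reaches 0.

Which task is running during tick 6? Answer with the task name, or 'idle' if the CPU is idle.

t=0: ready={A,B} → run A
t=1: ready={A,B,C} → run C
t=2: ready={A,B,C} → run C
t=3: ready={A,B,C} → run C
t=4: ready={A,B,C,D} → run C
t=5: ready={A,B,D,E} → run D
t=6: ready={A,B,D,E} → run D
t=7: ready={A,B,E} → run A
t=8: ready={A,B,E,F} → run A
t=9: ready={A,B,E,F} → run A
t=10: ready={A,B,E,F,H} → run A
t=11: ready={A,B,E,F,H} → run A
t=12: ready={A,B,E,F,H} → run A
t=13: ready={B,E,F,H} → run E
t=14: ready={B,E,F,H} → run E
t=15: ready={B,E,F,H} → run E
t=16: ready={B,E,F,H} → run E
t=17: ready={B,E,F,H} → run E
t=18: ready={B,E,F,H} → run E
t=19: ready={B,E,F,H} → run E
t=20: ready={B,E,F,H} → run E
t=21: ready={B,F,H} → run F
t=22: ready={B,F,H} → run F
t=23: ready={B,F,H} → run F
t=24: ready={B,F,H} → run F
t=25: ready={B,F,H} → run F
t=26: ready={B,H} → run B
t=27: ready={B,H} → run B
t=28: ready={H} → run H
t=29: ready={H} → run H
t=30: ready={H} → run H
t=31: (idle)
t=32: (idle)
t=33: (idle)
t=34: (idle)
t=35: (idle)
t=36: (idle)
t=37: (idle)
t=38: (idle)
t=39: (idle)
t=40: (idle)

running at tick 6 = D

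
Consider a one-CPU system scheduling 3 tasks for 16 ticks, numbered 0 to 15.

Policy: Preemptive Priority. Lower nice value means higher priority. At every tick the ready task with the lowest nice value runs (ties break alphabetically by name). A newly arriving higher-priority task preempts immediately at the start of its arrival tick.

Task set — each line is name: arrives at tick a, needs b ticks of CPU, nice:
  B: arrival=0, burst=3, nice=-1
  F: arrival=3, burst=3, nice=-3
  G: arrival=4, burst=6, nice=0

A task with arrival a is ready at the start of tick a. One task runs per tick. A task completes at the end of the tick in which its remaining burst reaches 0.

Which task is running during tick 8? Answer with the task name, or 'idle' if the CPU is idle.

t=0: ready={B} → run B
t=1: ready={B} → run B
t=2: ready={B} → run B
t=3: ready={F} → run F
t=4: ready={F,G} → run F
t=5: ready={F,G} → run F
t=6: ready={G} → run G
t=7: ready={G} → run G
t=8: ready={G} → run G
t=9: ready={G} → run G
t=10: ready={G} → run G
t=11: ready={G} → run G
t=12: (idle)
t=13: (idle)
t=14: (idle)
t=15: (idle)

running at tick 8 = G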